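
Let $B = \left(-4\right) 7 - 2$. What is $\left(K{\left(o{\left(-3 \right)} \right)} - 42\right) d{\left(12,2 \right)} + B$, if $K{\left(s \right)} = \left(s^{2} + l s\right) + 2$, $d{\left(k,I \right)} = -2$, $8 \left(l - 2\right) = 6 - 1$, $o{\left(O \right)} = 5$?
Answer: $- \frac{105}{4} \approx -26.25$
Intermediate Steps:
$l = \frac{21}{8}$ ($l = 2 + \frac{6 - 1}{8} = 2 + \frac{1}{8} \cdot 5 = 2 + \frac{5}{8} = \frac{21}{8} \approx 2.625$)
$B = -30$ ($B = -28 - 2 = -30$)
$K{\left(s \right)} = 2 + s^{2} + \frac{21 s}{8}$ ($K{\left(s \right)} = \left(s^{2} + \frac{21 s}{8}\right) + 2 = 2 + s^{2} + \frac{21 s}{8}$)
$\left(K{\left(o{\left(-3 \right)} \right)} - 42\right) d{\left(12,2 \right)} + B = \left(\left(2 + 5^{2} + \frac{21}{8} \cdot 5\right) - 42\right) \left(-2\right) - 30 = \left(\left(2 + 25 + \frac{105}{8}\right) - 42\right) \left(-2\right) - 30 = \left(\frac{321}{8} - 42\right) \left(-2\right) - 30 = \left(- \frac{15}{8}\right) \left(-2\right) - 30 = \frac{15}{4} - 30 = - \frac{105}{4}$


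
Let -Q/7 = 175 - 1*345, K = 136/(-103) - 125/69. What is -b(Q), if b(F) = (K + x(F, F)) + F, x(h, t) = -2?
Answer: -8420857/7107 ≈ -1184.9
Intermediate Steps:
K = -22259/7107 (K = 136*(-1/103) - 125*1/69 = -136/103 - 125/69 = -22259/7107 ≈ -3.1320)
Q = 1190 (Q = -7*(175 - 1*345) = -7*(175 - 345) = -7*(-170) = 1190)
b(F) = -36473/7107 + F (b(F) = (-22259/7107 - 2) + F = -36473/7107 + F)
-b(Q) = -(-36473/7107 + 1190) = -1*8420857/7107 = -8420857/7107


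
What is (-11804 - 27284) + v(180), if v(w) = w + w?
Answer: -38728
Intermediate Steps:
v(w) = 2*w
(-11804 - 27284) + v(180) = (-11804 - 27284) + 2*180 = -39088 + 360 = -38728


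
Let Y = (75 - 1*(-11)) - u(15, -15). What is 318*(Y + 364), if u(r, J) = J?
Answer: 147870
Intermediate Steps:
Y = 101 (Y = (75 - 1*(-11)) - 1*(-15) = (75 + 11) + 15 = 86 + 15 = 101)
318*(Y + 364) = 318*(101 + 364) = 318*465 = 147870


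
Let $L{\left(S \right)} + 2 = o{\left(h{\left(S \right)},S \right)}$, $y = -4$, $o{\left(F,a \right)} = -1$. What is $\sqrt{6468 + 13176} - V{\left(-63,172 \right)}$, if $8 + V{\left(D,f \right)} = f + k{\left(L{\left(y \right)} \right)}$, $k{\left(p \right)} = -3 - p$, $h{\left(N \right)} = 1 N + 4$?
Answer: $-164 + 2 \sqrt{4911} \approx -23.843$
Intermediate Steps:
$h{\left(N \right)} = 4 + N$ ($h{\left(N \right)} = N + 4 = 4 + N$)
$L{\left(S \right)} = -3$ ($L{\left(S \right)} = -2 - 1 = -3$)
$V{\left(D,f \right)} = -8 + f$ ($V{\left(D,f \right)} = -8 + \left(f - 0\right) = -8 + \left(f + \left(-3 + 3\right)\right) = -8 + \left(f + 0\right) = -8 + f$)
$\sqrt{6468 + 13176} - V{\left(-63,172 \right)} = \sqrt{6468 + 13176} - \left(-8 + 172\right) = \sqrt{19644} - 164 = 2 \sqrt{4911} - 164 = -164 + 2 \sqrt{4911}$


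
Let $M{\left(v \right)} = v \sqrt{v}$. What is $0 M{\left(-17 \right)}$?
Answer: $0$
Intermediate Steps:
$M{\left(v \right)} = v^{\frac{3}{2}}$
$0 M{\left(-17 \right)} = 0 \left(-17\right)^{\frac{3}{2}} = 0 \left(- 17 i \sqrt{17}\right) = 0$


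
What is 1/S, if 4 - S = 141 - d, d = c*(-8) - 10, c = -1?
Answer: -1/139 ≈ -0.0071942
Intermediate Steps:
d = -2 (d = -1*(-8) - 10 = 8 - 10 = -2)
S = -139 (S = 4 - (141 - 1*(-2)) = 4 - (141 + 2) = 4 - 1*143 = 4 - 143 = -139)
1/S = 1/(-139) = -1/139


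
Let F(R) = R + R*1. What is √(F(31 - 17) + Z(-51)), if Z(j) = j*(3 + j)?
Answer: 2*√619 ≈ 49.759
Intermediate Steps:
F(R) = 2*R (F(R) = R + R = 2*R)
√(F(31 - 17) + Z(-51)) = √(2*(31 - 17) - 51*(3 - 51)) = √(2*14 - 51*(-48)) = √(28 + 2448) = √2476 = 2*√619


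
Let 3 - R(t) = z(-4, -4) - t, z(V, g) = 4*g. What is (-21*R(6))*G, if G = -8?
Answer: 4200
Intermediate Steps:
R(t) = 19 + t (R(t) = 3 - (4*(-4) - t) = 3 - (-16 - t) = 3 + (16 + t) = 19 + t)
(-21*R(6))*G = -21*(19 + 6)*(-8) = -21*25*(-8) = -525*(-8) = 4200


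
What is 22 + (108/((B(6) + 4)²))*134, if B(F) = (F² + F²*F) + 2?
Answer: 41080/1849 ≈ 22.217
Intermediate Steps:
B(F) = 2 + F² + F³ (B(F) = (F² + F³) + 2 = 2 + F² + F³)
22 + (108/((B(6) + 4)²))*134 = 22 + (108/(((2 + 6² + 6³) + 4)²))*134 = 22 + (108/(((2 + 36 + 216) + 4)²))*134 = 22 + (108/((254 + 4)²))*134 = 22 + (108/(258²))*134 = 22 + (108/66564)*134 = 22 + (108*(1/66564))*134 = 22 + (3/1849)*134 = 22 + 402/1849 = 41080/1849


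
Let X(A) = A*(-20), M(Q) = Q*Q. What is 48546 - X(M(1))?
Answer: 48566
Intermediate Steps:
M(Q) = Q²
X(A) = -20*A
48546 - X(M(1)) = 48546 - (-20)*1² = 48546 - (-20) = 48546 - 1*(-20) = 48546 + 20 = 48566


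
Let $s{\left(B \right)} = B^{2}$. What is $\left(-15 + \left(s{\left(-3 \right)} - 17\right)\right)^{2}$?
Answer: $529$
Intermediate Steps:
$\left(-15 + \left(s{\left(-3 \right)} - 17\right)\right)^{2} = \left(-15 - \left(17 - \left(-3\right)^{2}\right)\right)^{2} = \left(-15 + \left(9 - 17\right)\right)^{2} = \left(-15 - 8\right)^{2} = \left(-23\right)^{2} = 529$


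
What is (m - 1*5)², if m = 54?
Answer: 2401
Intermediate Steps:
(m - 1*5)² = (54 - 1*5)² = (54 - 5)² = 49² = 2401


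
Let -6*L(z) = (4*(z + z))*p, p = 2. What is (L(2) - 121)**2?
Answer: 143641/9 ≈ 15960.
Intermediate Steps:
L(z) = -8*z/3 (L(z) = -4*(z + z)*2/6 = -4*(2*z)*2/6 = -8*z*2/6 = -8*z/3)
(L(2) - 121)**2 = (-8/3*2 - 121)**2 = (-16/3 - 121)**2 = (-379/3)**2 = 143641/9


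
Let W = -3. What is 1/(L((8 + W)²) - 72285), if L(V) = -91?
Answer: -1/72376 ≈ -1.3817e-5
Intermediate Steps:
1/(L((8 + W)²) - 72285) = 1/(-91 - 72285) = 1/(-72376) = -1/72376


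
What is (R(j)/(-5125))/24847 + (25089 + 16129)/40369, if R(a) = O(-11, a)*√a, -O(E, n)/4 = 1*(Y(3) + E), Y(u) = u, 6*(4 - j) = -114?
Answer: 41218/40369 - 32*√23/127340875 ≈ 1.0210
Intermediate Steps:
j = 23 (j = 4 - ⅙*(-114) = 4 + 19 = 23)
O(E, n) = -12 - 4*E (O(E, n) = -4*(3 + E) = -12 - 4*E)
R(a) = 32*√a (R(a) = (-12 - 4*(-11))*√a = (-12 + 44)*√a = 32*√a)
(R(j)/(-5125))/24847 + (25089 + 16129)/40369 = ((32*√23)/(-5125))/24847 + (25089 + 16129)/40369 = ((32*√23)*(-1/5125))*(1/24847) + 41218*(1/40369) = -32*√23/5125*(1/24847) + 41218/40369 = -32*√23/127340875 + 41218/40369 = 41218/40369 - 32*√23/127340875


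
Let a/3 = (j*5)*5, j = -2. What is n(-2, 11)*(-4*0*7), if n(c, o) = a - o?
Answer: 0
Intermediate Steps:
a = -150 (a = 3*(-2*5*5) = 3*(-10*5) = 3*(-50) = -150)
n(c, o) = -150 - o
n(-2, 11)*(-4*0*7) = (-150 - 1*11)*(-4*0*7) = (-150 - 11)*(0*7) = -161*0 = 0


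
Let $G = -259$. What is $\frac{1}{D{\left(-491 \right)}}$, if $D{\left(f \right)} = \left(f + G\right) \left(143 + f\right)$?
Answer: $\frac{1}{261000} \approx 3.8314 \cdot 10^{-6}$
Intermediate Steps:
$D{\left(f \right)} = \left(-259 + f\right) \left(143 + f\right)$ ($D{\left(f \right)} = \left(f - 259\right) \left(143 + f\right) = \left(-259 + f\right) \left(143 + f\right)$)
$\frac{1}{D{\left(-491 \right)}} = \frac{1}{-37037 + \left(-491\right)^{2} - -56956} = \frac{1}{-37037 + 241081 + 56956} = \frac{1}{261000}$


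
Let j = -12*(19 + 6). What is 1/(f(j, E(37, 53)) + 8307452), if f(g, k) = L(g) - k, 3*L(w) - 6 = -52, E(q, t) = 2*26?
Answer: 3/24922154 ≈ 1.2037e-7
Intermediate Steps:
E(q, t) = 52
L(w) = -46/3 (L(w) = 2 + (⅓)*(-52) = 2 - 52/3 = -46/3)
j = -300 (j = -12*25 = -300)
f(g, k) = -46/3 - k
1/(f(j, E(37, 53)) + 8307452) = 1/((-46/3 - 1*52) + 8307452) = 1/((-46/3 - 52) + 8307452) = 1/(-202/3 + 8307452) = 1/(24922154/3) = 3/24922154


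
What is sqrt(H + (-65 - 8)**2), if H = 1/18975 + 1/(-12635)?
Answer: sqrt(1357602285642141)/504735 ≈ 73.000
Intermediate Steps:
H = -1268/47949825 (H = 1/18975 - 1/12635 = -1268/47949825 ≈ -2.6444e-5)
sqrt(H + (-65 - 8)**2) = sqrt(-1268/47949825 + (-65 - 8)**2) = sqrt(-1268/47949825 + (-73)**2) = sqrt(-1268/47949825 + 5329) = sqrt(255524616157/47949825) = sqrt(1357602285642141)/504735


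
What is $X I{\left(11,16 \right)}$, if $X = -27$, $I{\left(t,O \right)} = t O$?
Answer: $-4752$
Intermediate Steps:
$I{\left(t,O \right)} = O t$
$X I{\left(11,16 \right)} = - 27 \cdot 16 \cdot 11 = \left(-27\right) 176 = -4752$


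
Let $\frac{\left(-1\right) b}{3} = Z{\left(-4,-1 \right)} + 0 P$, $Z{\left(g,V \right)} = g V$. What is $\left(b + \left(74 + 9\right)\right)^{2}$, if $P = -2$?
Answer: $5041$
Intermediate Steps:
$Z{\left(g,V \right)} = V g$
$b = -12$ ($b = - 3 \left(\left(-1\right) \left(-4\right) + 0 \left(-2\right)\right) = - 3 \left(4 + 0\right) = \left(-3\right) 4 = -12$)
$\left(b + \left(74 + 9\right)\right)^{2} = \left(-12 + \left(74 + 9\right)\right)^{2} = \left(-12 + 83\right)^{2} = 71^{2} = 5041$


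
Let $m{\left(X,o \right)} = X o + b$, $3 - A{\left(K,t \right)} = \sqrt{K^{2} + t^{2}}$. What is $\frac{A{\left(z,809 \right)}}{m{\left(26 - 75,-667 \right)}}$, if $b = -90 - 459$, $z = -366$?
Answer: $\frac{3}{32134} - \frac{\sqrt{788437}}{32134} \approx -0.027539$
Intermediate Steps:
$b = -549$ ($b = -90 - 459 = -549$)
$A{\left(K,t \right)} = 3 - \sqrt{K^{2} + t^{2}}$
$m{\left(X,o \right)} = -549 + X o$ ($m{\left(X,o \right)} = X o - 549 = -549 + X o$)
$\frac{A{\left(z,809 \right)}}{m{\left(26 - 75,-667 \right)}} = \frac{3 - \sqrt{\left(-366\right)^{2} + 809^{2}}}{-549 + \left(26 - 75\right) \left(-667\right)} = \frac{3 - \sqrt{133956 + 654481}}{-549 - -32683} = \frac{3 - \sqrt{788437}}{-549 + 32683} = \frac{3 - \sqrt{788437}}{32134} = \left(3 - \sqrt{788437}\right) \frac{1}{32134} = \frac{3}{32134} - \frac{\sqrt{788437}}{32134}$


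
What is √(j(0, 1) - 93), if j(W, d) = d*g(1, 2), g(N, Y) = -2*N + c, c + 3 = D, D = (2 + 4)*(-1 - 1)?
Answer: I*√110 ≈ 10.488*I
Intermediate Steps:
D = -12 (D = 6*(-2) = -12)
c = -15 (c = -3 - 12 = -15)
g(N, Y) = -15 - 2*N (g(N, Y) = -2*N - 15 = -15 - 2*N)
j(W, d) = -17*d (j(W, d) = d*(-15 - 2*1) = d*(-15 - 2) = d*(-17) = -17*d)
√(j(0, 1) - 93) = √(-17*1 - 93) = √(-17 - 93) = √(-110) = I*√110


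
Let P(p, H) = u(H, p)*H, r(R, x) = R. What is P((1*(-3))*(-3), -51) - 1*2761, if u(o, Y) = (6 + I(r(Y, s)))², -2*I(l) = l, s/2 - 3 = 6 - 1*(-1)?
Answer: -11503/4 ≈ -2875.8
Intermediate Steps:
s = 20 (s = 6 + 2*(6 - 1*(-1)) = 6 + 2*(6 + 1) = 6 + 2*7 = 6 + 14 = 20)
I(l) = -l/2
u(o, Y) = (6 - Y/2)²
P(p, H) = H*(-12 + p)²/4 (P(p, H) = ((-12 + p)²/4)*H = H*(-12 + p)²/4)
P((1*(-3))*(-3), -51) - 1*2761 = (¼)*(-51)*(-12 + (1*(-3))*(-3))² - 1*2761 = (¼)*(-51)*(-12 - 3*(-3))² - 2761 = (¼)*(-51)*(-12 + 9)² - 2761 = (¼)*(-51)*(-3)² - 2761 = (¼)*(-51)*9 - 2761 = -459/4 - 2761 = -11503/4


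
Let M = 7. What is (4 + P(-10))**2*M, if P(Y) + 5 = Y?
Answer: 847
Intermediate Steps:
P(Y) = -5 + Y
(4 + P(-10))**2*M = (4 + (-5 - 10))**2*7 = (4 - 15)**2*7 = (-11)**2*7 = 121*7 = 847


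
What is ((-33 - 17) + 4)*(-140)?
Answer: 6440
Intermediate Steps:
((-33 - 17) + 4)*(-140) = (-50 + 4)*(-140) = -46*(-140) = 6440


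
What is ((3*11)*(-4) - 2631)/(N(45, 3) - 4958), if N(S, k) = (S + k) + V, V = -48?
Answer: 2763/4958 ≈ 0.55728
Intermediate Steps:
N(S, k) = -48 + S + k (N(S, k) = (S + k) - 48 = -48 + S + k)
((3*11)*(-4) - 2631)/(N(45, 3) - 4958) = ((3*11)*(-4) - 2631)/((-48 + 45 + 3) - 4958) = (33*(-4) - 2631)/(0 - 4958) = (-132 - 2631)/(-4958) = -2763*(-1/4958) = 2763/4958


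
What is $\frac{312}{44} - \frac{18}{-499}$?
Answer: $\frac{39120}{5489} \approx 7.127$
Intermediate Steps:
$\frac{312}{44} - \frac{18}{-499} = 312 \cdot \frac{1}{44} - - \frac{18}{499} = \frac{78}{11} + \frac{18}{499} = \frac{39120}{5489}$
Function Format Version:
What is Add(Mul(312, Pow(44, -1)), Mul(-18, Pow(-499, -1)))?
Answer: Rational(39120, 5489) ≈ 7.1270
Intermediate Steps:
Add(Mul(312, Pow(44, -1)), Mul(-18, Pow(-499, -1))) = Add(Mul(312, Rational(1, 44)), Mul(-18, Rational(-1, 499))) = Add(Rational(78, 11), Rational(18, 499)) = Rational(39120, 5489)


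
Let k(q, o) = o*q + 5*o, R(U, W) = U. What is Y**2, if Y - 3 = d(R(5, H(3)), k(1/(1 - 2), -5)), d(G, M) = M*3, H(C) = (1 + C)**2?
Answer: 3249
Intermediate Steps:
k(q, o) = 5*o + o*q
d(G, M) = 3*M
Y = -57 (Y = 3 + 3*(-5*(5 + 1/(1 - 2))) = 3 + 3*(-5*(5 + 1/(-1))) = 3 + 3*(-5*(5 - 1)) = 3 + 3*(-5*4) = 3 + 3*(-20) = 3 - 60 = -57)
Y**2 = (-57)**2 = 3249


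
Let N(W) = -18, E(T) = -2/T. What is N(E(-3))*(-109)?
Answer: 1962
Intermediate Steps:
N(E(-3))*(-109) = -18*(-109) = 1962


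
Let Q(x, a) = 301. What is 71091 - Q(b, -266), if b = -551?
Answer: 70790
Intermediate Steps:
71091 - Q(b, -266) = 71091 - 1*301 = 71091 - 301 = 70790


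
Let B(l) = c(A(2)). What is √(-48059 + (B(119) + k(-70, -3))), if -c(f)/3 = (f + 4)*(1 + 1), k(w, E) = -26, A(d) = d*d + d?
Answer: I*√48145 ≈ 219.42*I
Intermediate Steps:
A(d) = d + d² (A(d) = d² + d = d + d²)
c(f) = -24 - 6*f (c(f) = -3*(f + 4)*(1 + 1) = -3*(4 + f)*2 = -3*(8 + 2*f) = -24 - 6*f)
B(l) = -60 (B(l) = -24 - 12*(1 + 2) = -24 - 12*3 = -24 - 6*6 = -24 - 36 = -60)
√(-48059 + (B(119) + k(-70, -3))) = √(-48059 + (-60 - 26)) = √(-48059 - 86) = √(-48145) = I*√48145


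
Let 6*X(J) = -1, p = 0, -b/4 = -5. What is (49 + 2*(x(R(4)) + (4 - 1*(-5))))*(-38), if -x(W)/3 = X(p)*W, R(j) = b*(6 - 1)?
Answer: -6346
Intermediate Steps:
b = 20 (b = -4*(-5) = 20)
R(j) = 100 (R(j) = 20*(6 - 1) = 20*5 = 100)
X(J) = -⅙ (X(J) = (⅙)*(-1) = -⅙)
x(W) = W/2 (x(W) = -(-1)*W/2 = W/2)
(49 + 2*(x(R(4)) + (4 - 1*(-5))))*(-38) = (49 + 2*((½)*100 + (4 - 1*(-5))))*(-38) = (49 + 2*(50 + (4 + 5)))*(-38) = (49 + 2*(50 + 9))*(-38) = (49 + 2*59)*(-38) = (49 + 118)*(-38) = 167*(-38) = -6346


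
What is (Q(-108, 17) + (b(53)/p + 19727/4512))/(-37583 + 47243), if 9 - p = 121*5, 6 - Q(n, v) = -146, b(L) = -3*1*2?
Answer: 105133867/6494302080 ≈ 0.016189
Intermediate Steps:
b(L) = -6 (b(L) = -3*2 = -6)
Q(n, v) = 152 (Q(n, v) = 6 - 1*(-146) = 6 + 146 = 152)
p = -596 (p = 9 - 121*5 = 9 - 1*605 = 9 - 605 = -596)
(Q(-108, 17) + (b(53)/p + 19727/4512))/(-37583 + 47243) = (152 + (-6/(-596) + 19727/4512))/(-37583 + 47243) = (152 + (-6*(-1/596) + 19727*(1/4512)))/9660 = (152 + (3/298 + 19727/4512))*(1/9660) = (152 + 2946091/672288)*(1/9660) = (105133867/672288)*(1/9660) = 105133867/6494302080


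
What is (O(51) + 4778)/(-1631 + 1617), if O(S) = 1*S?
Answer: -4829/14 ≈ -344.93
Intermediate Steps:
O(S) = S
(O(51) + 4778)/(-1631 + 1617) = (51 + 4778)/(-1631 + 1617) = 4829/(-14) = 4829*(-1/14) = -4829/14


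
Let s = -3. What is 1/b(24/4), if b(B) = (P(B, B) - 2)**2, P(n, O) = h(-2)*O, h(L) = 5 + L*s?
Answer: 1/4096 ≈ 0.00024414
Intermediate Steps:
h(L) = 5 - 3*L (h(L) = 5 + L*(-3) = 5 - 3*L)
P(n, O) = 11*O (P(n, O) = (5 - 3*(-2))*O = (5 + 6)*O = 11*O)
b(B) = (-2 + 11*B)**2 (b(B) = (11*B - 2)**2 = (-2 + 11*B)**2)
1/b(24/4) = 1/((-2 + 11*(24/4))**2) = 1/((-2 + 11*(24*(1/4)))**2) = 1/((-2 + 11*6)**2) = 1/((-2 + 66)**2) = 1/(64**2) = 1/4096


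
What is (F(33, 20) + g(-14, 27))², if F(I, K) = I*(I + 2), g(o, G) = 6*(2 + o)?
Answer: 1172889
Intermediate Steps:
g(o, G) = 12 + 6*o
F(I, K) = I*(2 + I)
(F(33, 20) + g(-14, 27))² = (33*(2 + 33) + (12 + 6*(-14)))² = (33*35 + (12 - 84))² = (1155 - 72)² = 1083² = 1172889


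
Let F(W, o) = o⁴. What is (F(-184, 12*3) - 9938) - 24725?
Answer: 1644953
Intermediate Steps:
(F(-184, 12*3) - 9938) - 24725 = ((12*3)⁴ - 9938) - 24725 = (36⁴ - 9938) - 24725 = (1679616 - 9938) - 24725 = 1669678 - 24725 = 1644953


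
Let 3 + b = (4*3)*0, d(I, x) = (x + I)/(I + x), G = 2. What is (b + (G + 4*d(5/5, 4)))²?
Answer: 9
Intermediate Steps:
d(I, x) = 1 (d(I, x) = (I + x)/(I + x) = 1)
b = -3 (b = -3 + (4*3)*0 = -3 + 12*0 = -3 + 0 = -3)
(b + (G + 4*d(5/5, 4)))² = (-3 + (2 + 4*1))² = (-3 + (2 + 4))² = (-3 + 6)² = 3² = 9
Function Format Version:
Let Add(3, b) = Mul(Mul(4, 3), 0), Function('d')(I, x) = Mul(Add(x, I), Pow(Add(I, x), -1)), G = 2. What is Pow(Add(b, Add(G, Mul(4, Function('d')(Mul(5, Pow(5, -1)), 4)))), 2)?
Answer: 9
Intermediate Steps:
Function('d')(I, x) = 1 (Function('d')(I, x) = Mul(Add(I, x), Pow(Add(I, x), -1)) = 1)
b = -3 (b = Add(-3, Mul(Mul(4, 3), 0)) = Add(-3, Mul(12, 0)) = Add(-3, 0) = -3)
Pow(Add(b, Add(G, Mul(4, Function('d')(Mul(5, Pow(5, -1)), 4)))), 2) = Pow(Add(-3, Add(2, Mul(4, 1))), 2) = Pow(Add(-3, Add(2, 4)), 2) = Pow(Add(-3, 6), 2) = Pow(3, 2) = 9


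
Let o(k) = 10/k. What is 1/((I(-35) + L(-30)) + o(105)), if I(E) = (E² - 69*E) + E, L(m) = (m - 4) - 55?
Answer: 21/73838 ≈ 0.00028441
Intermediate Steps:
L(m) = -59 + m (L(m) = (-4 + m) - 55 = -59 + m)
I(E) = E² - 68*E
1/((I(-35) + L(-30)) + o(105)) = 1/((-35*(-68 - 35) + (-59 - 30)) + 10/105) = 1/((-35*(-103) - 89) + 10*(1/105)) = 1/((3605 - 89) + 2/21) = 1/(3516 + 2/21) = 1/(73838/21) = 21/73838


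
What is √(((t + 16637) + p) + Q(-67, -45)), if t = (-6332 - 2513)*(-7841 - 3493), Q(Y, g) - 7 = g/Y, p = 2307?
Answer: 6*√12502885209/67 ≈ 10013.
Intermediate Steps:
Q(Y, g) = 7 + g/Y
t = 100249230 (t = -8845*(-11334) = 100249230)
√(((t + 16637) + p) + Q(-67, -45)) = √(((100249230 + 16637) + 2307) + (7 - 45/(-67))) = √((100265867 + 2307) + (7 - 45*(-1/67))) = √(100268174 + (7 + 45/67)) = √(100268174 + 514/67) = √(6717968172/67) = 6*√12502885209/67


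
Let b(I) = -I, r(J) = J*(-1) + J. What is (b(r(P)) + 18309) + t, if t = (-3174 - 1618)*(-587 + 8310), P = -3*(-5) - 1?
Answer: -36990307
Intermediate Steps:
P = 14 (P = 15 - 1 = 14)
t = -37008616 (t = -4792*7723 = -37008616)
r(J) = 0 (r(J) = -J + J = 0)
(b(r(P)) + 18309) + t = (-1*0 + 18309) - 37008616 = (0 + 18309) - 37008616 = 18309 - 37008616 = -36990307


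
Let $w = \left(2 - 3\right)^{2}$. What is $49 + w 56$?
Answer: $105$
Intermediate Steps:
$w = 1$ ($w = \left(-1\right)^{2} = 1$)
$49 + w 56 = 49 + 1 \cdot 56 = 49 + 56 = 105$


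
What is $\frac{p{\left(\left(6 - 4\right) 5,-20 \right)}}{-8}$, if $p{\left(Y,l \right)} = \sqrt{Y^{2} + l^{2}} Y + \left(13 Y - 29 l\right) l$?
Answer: $1775 - \frac{25 \sqrt{5}}{2} \approx 1747.0$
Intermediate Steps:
$p{\left(Y,l \right)} = Y \sqrt{Y^{2} + l^{2}} + l \left(- 29 l + 13 Y\right)$ ($p{\left(Y,l \right)} = Y \sqrt{Y^{2} + l^{2}} + \left(- 29 l + 13 Y\right) l = Y \sqrt{Y^{2} + l^{2}} + l \left(- 29 l + 13 Y\right)$)
$\frac{p{\left(\left(6 - 4\right) 5,-20 \right)}}{-8} = \frac{- 29 \left(-20\right)^{2} + \left(6 - 4\right) 5 \sqrt{\left(\left(6 - 4\right) 5\right)^{2} + \left(-20\right)^{2}} + 13 \left(6 - 4\right) 5 \left(-20\right)}{-8} = \left(\left(-29\right) 400 + 2 \cdot 5 \sqrt{\left(2 \cdot 5\right)^{2} + 400} + 13 \cdot 2 \cdot 5 \left(-20\right)\right) \left(- \frac{1}{8}\right) = \left(-11600 + 10 \sqrt{10^{2} + 400} + 13 \cdot 10 \left(-20\right)\right) \left(- \frac{1}{8}\right) = \left(-11600 + 10 \sqrt{100 + 400} - 2600\right) \left(- \frac{1}{8}\right) = \left(-11600 + 10 \sqrt{500} - 2600\right) \left(- \frac{1}{8}\right) = \left(-11600 + 10 \cdot 10 \sqrt{5} - 2600\right) \left(- \frac{1}{8}\right) = \left(-11600 + 100 \sqrt{5} - 2600\right) \left(- \frac{1}{8}\right) = \left(-14200 + 100 \sqrt{5}\right) \left(- \frac{1}{8}\right) = 1775 - \frac{25 \sqrt{5}}{2}$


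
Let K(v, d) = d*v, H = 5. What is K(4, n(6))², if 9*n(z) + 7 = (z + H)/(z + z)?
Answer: 5329/729 ≈ 7.3100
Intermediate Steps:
n(z) = -7/9 + (5 + z)/(18*z) (n(z) = -7/9 + ((z + 5)/(z + z))/9 = -7/9 + ((5 + z)/((2*z)))/9 = -7/9 + ((5 + z)*(1/(2*z)))/9 = -7/9 + ((5 + z)/(2*z))/9 = -7/9 + (5 + z)/(18*z))
K(4, n(6))² = (((1/18)*(5 - 13*6)/6)*4)² = (((1/18)*(⅙)*(5 - 78))*4)² = (((1/18)*(⅙)*(-73))*4)² = (-73/108*4)² = (-73/27)² = 5329/729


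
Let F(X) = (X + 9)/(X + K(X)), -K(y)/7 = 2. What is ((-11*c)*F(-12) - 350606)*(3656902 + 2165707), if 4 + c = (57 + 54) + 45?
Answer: -2042564966698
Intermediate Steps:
K(y) = -14 (K(y) = -7*2 = -14)
F(X) = (9 + X)/(-14 + X) (F(X) = (X + 9)/(X - 14) = (9 + X)/(-14 + X))
c = 152 (c = -4 + ((57 + 54) + 45) = -4 + (111 + 45) = -4 + 156 = 152)
((-11*c)*F(-12) - 350606)*(3656902 + 2165707) = ((-11*152)*((9 - 12)/(-14 - 12)) - 350606)*(3656902 + 2165707) = (-1672*(-3)/(-26) - 350606)*5822609 = (-(-836)*(-3)/13 - 350606)*5822609 = (-1672*3/26 - 350606)*5822609 = (-2508/13 - 350606)*5822609 = -4560386/13*5822609 = -2042564966698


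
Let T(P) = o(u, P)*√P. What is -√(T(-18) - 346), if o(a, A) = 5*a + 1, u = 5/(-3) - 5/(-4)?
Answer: -√(-1384 - 13*I*√2)/2 ≈ -0.12354 + 18.601*I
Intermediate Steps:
u = -5/12 (u = 5*(-⅓) - 5*(-¼) = -5/3 + 5/4 = -5/12 ≈ -0.41667)
o(a, A) = 1 + 5*a
T(P) = -13*√P/12 (T(P) = (1 + 5*(-5/12))*√P = (1 - 25/12)*√P = -13*√P/12)
-√(T(-18) - 346) = -√(-13*I*√2/4 - 346) = -√(-346 - 13*I*√2/4)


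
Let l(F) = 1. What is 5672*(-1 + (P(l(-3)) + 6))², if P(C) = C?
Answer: 204192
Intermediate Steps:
5672*(-1 + (P(l(-3)) + 6))² = 5672*(-1 + (1 + 6))² = 5672*(-1 + 7)² = 5672*6² = 5672*36 = 204192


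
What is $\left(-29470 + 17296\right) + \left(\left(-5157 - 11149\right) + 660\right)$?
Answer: $-27820$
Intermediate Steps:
$\left(-29470 + 17296\right) + \left(\left(-5157 - 11149\right) + 660\right) = -12174 + \left(-16306 + 660\right) = -12174 - 15646 = -27820$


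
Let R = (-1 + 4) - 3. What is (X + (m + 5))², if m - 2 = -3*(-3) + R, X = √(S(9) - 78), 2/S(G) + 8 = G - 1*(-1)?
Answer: (16 + I*√77)² ≈ 179.0 + 280.8*I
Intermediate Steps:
S(G) = 2/(-7 + G) (S(G) = 2/(-8 + (G - 1*(-1))) = 2/(-8 + (G + 1)) = 2/(-8 + (1 + G)) = 2/(-7 + G))
R = 0 (R = 3 - 3 = 0)
X = I*√77 (X = √(2/(-7 + 9) - 78) = √(2/2 - 78) = √(2*(½) - 78) = √(1 - 78) = √(-77) = I*√77 ≈ 8.775*I)
m = 11 (m = 2 + (-3*(-3) + 0) = 2 + (9 + 0) = 2 + 9 = 11)
(X + (m + 5))² = (I*√77 + (11 + 5))² = (I*√77 + 16)² = (16 + I*√77)²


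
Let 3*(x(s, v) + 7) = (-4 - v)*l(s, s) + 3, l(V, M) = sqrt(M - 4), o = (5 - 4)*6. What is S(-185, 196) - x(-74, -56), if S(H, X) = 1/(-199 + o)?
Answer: 1157/193 - 52*I*sqrt(78)/3 ≈ 5.9948 - 153.08*I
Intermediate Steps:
o = 6 (o = 1*6 = 6)
l(V, M) = sqrt(-4 + M)
S(H, X) = -1/193 (S(H, X) = 1/(-199 + 6) = 1/(-193) = -1/193)
x(s, v) = -6 + sqrt(-4 + s)*(-4 - v)/3 (x(s, v) = -7 + ((-4 - v)*sqrt(-4 + s) + 3)/3 = -7 + (sqrt(-4 + s)*(-4 - v) + 3)/3 = -7 + (3 + sqrt(-4 + s)*(-4 - v))/3 = -7 + (1 + sqrt(-4 + s)*(-4 - v)/3) = -6 + sqrt(-4 + s)*(-4 - v)/3)
S(-185, 196) - x(-74, -56) = -1/193 - (-6 - 4*sqrt(-4 - 74)/3 - 1/3*(-56)*sqrt(-4 - 74)) = -1/193 - (-6 - 4*I*sqrt(78)/3 - 1/3*(-56)*sqrt(-78)) = -1/193 - (-6 - 4*I*sqrt(78)/3 - 1/3*(-56)*I*sqrt(78)) = -1/193 - (-6 - 4*I*sqrt(78)/3 + 56*I*sqrt(78)/3) = -1/193 - (-6 + 52*I*sqrt(78)/3) = -1/193 + (6 - 52*I*sqrt(78)/3) = 1157/193 - 52*I*sqrt(78)/3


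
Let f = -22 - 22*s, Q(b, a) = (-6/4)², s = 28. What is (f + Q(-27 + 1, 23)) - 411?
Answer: -4187/4 ≈ -1046.8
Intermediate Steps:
Q(b, a) = 9/4 (Q(b, a) = (-6*¼)² = (-3/2)² = 9/4)
f = -638 (f = -22 - 22*28 = -22 - 616 = -638)
(f + Q(-27 + 1, 23)) - 411 = (-638 + 9/4) - 411 = -2543/4 - 411 = -4187/4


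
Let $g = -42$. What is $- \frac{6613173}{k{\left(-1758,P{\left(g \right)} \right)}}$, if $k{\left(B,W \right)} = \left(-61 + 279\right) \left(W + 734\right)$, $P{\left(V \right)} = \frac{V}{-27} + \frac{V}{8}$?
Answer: $- \frac{119037114}{2865719} \approx -41.538$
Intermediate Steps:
$P{\left(V \right)} = \frac{19 V}{216}$ ($P{\left(V \right)} = V \left(- \frac{1}{27}\right) + V \frac{1}{8} = - \frac{V}{27} + \frac{V}{8} = \frac{19 V}{216}$)
$k{\left(B,W \right)} = 160012 + 218 W$ ($k{\left(B,W \right)} = 218 \left(734 + W\right) = 160012 + 218 W$)
$- \frac{6613173}{k{\left(-1758,P{\left(g \right)} \right)}} = - \frac{6613173}{160012 + 218 \cdot \frac{19}{216} \left(-42\right)} = - \frac{6613173}{160012 + 218 \left(- \frac{133}{36}\right)} = - \frac{6613173}{160012 - \frac{14497}{18}} = - \frac{6613173}{\frac{2865719}{18}} = \left(-6613173\right) \frac{18}{2865719} = - \frac{119037114}{2865719}$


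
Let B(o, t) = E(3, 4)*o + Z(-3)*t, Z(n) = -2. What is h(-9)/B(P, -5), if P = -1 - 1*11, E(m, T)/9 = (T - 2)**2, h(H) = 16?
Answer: -8/211 ≈ -0.037915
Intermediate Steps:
E(m, T) = 9*(-2 + T)**2 (E(m, T) = 9*(T - 2)**2 = 9*(-2 + T)**2)
P = -12 (P = -1 - 11 = -12)
B(o, t) = -2*t + 36*o (B(o, t) = (9*(-2 + 4)**2)*o - 2*t = (9*2**2)*o - 2*t = (9*4)*o - 2*t = 36*o - 2*t = -2*t + 36*o)
h(-9)/B(P, -5) = 16/(-2*(-5) + 36*(-12)) = 16/(10 - 432) = 16/(-422) = 16*(-1/422) = -8/211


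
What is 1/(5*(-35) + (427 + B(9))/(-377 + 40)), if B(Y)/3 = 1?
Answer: -337/59405 ≈ -0.0056729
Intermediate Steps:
B(Y) = 3 (B(Y) = 3*1 = 3)
1/(5*(-35) + (427 + B(9))/(-377 + 40)) = 1/(5*(-35) + (427 + 3)/(-377 + 40)) = 1/(-175 + 430/(-337)) = 1/(-175 + 430*(-1/337)) = 1/(-175 - 430/337) = 1/(-59405/337) = -337/59405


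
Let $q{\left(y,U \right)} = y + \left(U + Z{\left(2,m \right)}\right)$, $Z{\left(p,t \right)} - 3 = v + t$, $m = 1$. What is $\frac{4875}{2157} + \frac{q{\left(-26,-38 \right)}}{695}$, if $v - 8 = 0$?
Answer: $\frac{1091987}{499705} \approx 2.1853$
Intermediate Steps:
$v = 8$ ($v = 8 + 0 = 8$)
$Z{\left(p,t \right)} = 11 + t$ ($Z{\left(p,t \right)} = 3 + \left(8 + t\right) = 11 + t$)
$q{\left(y,U \right)} = 12 + U + y$ ($q{\left(y,U \right)} = y + \left(U + \left(11 + 1\right)\right) = y + \left(U + 12\right) = y + \left(12 + U\right) = 12 + U + y$)
$\frac{4875}{2157} + \frac{q{\left(-26,-38 \right)}}{695} = \frac{4875}{2157} + \frac{12 - 38 - 26}{695} = 4875 \cdot \frac{1}{2157} - \frac{52}{695} = \frac{1625}{719} - \frac{52}{695} = \frac{1091987}{499705}$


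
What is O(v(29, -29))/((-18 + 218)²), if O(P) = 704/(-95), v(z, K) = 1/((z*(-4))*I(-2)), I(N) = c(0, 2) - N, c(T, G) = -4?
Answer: -11/59375 ≈ -0.00018526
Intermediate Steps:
I(N) = -4 - N
v(z, K) = 1/(8*z) (v(z, K) = 1/((z*(-4))*(-4 - 1*(-2))) = 1/((-4*z)*(-4 + 2)) = 1/(-4*z*(-2)) = 1/(8*z))
O(P) = -704/95 (O(P) = 704*(-1/95) = -704/95)
O(v(29, -29))/((-18 + 218)²) = -704/(95*(-18 + 218)²) = -704/(95*(200²)) = -704/95/40000 = -704/95*1/40000 = -11/59375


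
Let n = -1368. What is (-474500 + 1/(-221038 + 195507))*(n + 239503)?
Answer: -2884876813270635/25531 ≈ -1.1300e+11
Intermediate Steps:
(-474500 + 1/(-221038 + 195507))*(n + 239503) = (-474500 + 1/(-221038 + 195507))*(-1368 + 239503) = (-474500 + 1/(-25531))*238135 = (-474500 - 1/25531)*238135 = -12114459501/25531*238135 = -2884876813270635/25531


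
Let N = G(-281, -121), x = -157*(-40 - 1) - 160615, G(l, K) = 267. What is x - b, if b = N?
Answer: -154445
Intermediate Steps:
x = -154178 (x = -157*(-41) - 160615 = 6437 - 160615 = -154178)
N = 267
b = 267
x - b = -154178 - 1*267 = -154178 - 267 = -154445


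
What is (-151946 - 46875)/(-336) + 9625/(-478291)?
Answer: 1234948843/2087088 ≈ 591.71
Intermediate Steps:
(-151946 - 46875)/(-336) + 9625/(-478291) = -198821*(-1/336) + 9625*(-1/478291) = 28403/48 - 875/43481 = 1234948843/2087088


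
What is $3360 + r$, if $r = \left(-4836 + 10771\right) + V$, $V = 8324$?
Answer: $17619$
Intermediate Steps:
$r = 14259$ ($r = \left(-4836 + 10771\right) + 8324 = 5935 + 8324 = 14259$)
$3360 + r = 3360 + 14259 = 17619$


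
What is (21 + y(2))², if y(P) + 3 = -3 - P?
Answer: 169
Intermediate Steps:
y(P) = -6 - P (y(P) = -3 + (-3 - P) = -6 - P)
(21 + y(2))² = (21 + (-6 - 1*2))² = (21 + (-6 - 2))² = (21 - 8)² = 13² = 169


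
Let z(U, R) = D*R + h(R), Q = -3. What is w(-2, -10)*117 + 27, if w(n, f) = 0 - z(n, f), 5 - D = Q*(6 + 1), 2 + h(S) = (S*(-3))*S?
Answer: 65781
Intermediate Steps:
h(S) = -2 - 3*S² (h(S) = -2 + (S*(-3))*S = -2 + (-3*S)*S = -2 - 3*S²)
D = 26 (D = 5 - (-3)*(6 + 1) = 5 - (-3)*7 = 5 - 1*(-21) = 5 + 21 = 26)
z(U, R) = -2 - 3*R² + 26*R (z(U, R) = 26*R + (-2 - 3*R²) = -2 - 3*R² + 26*R)
w(n, f) = 2 - 26*f + 3*f² (w(n, f) = 0 - (-2 - 3*f² + 26*f) = 0 + (2 - 26*f + 3*f²) = 2 - 26*f + 3*f²)
w(-2, -10)*117 + 27 = (2 - 26*(-10) + 3*(-10)²)*117 + 27 = (2 + 260 + 3*100)*117 + 27 = (2 + 260 + 300)*117 + 27 = 562*117 + 27 = 65754 + 27 = 65781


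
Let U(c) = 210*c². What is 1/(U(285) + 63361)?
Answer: 1/17120611 ≈ 5.8409e-8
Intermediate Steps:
1/(U(285) + 63361) = 1/(210*285² + 63361) = 1/(210*81225 + 63361) = 1/(17057250 + 63361) = 1/17120611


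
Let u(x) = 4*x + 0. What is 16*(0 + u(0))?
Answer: 0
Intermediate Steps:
u(x) = 4*x
16*(0 + u(0)) = 16*(0 + 4*0) = 16*(0 + 0) = 16*0 = 0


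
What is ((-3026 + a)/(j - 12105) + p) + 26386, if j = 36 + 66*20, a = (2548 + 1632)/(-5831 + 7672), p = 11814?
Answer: 251980630162/6596303 ≈ 38200.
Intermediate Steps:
a = 4180/1841 ≈ 2.2705
j = 1356 (j = 36 + 1320 = 1356)
((-3026 + a)/(j - 12105) + p) + 26386 = ((-3026 + 4180/1841)/(1356 - 12105) + 11814) + 26386 = (-5566686/1841/(-10749) + 11814) + 26386 = (-5566686/1841*(-1/10749) + 11814) + 26386 = (1855562/6596303 + 11814) + 26386 = 77930579204/6596303 + 26386 = 251980630162/6596303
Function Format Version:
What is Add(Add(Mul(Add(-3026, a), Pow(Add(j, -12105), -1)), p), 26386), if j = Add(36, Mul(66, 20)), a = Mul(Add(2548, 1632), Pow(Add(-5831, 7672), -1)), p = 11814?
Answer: Rational(251980630162, 6596303) ≈ 38200.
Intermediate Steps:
a = Rational(4180, 1841) (a = Mul(4180, Pow(1841, -1)) = Mul(4180, Rational(1, 1841)) = Rational(4180, 1841) ≈ 2.2705)
j = 1356 (j = Add(36, 1320) = 1356)
Add(Add(Mul(Add(-3026, a), Pow(Add(j, -12105), -1)), p), 26386) = Add(Add(Mul(Add(-3026, Rational(4180, 1841)), Pow(Add(1356, -12105), -1)), 11814), 26386) = Add(Add(Mul(Rational(-5566686, 1841), Pow(-10749, -1)), 11814), 26386) = Add(Add(Mul(Rational(-5566686, 1841), Rational(-1, 10749)), 11814), 26386) = Add(Add(Rational(1855562, 6596303), 11814), 26386) = Add(Rational(77930579204, 6596303), 26386) = Rational(251980630162, 6596303)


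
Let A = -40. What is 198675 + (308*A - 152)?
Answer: 186203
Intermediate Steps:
198675 + (308*A - 152) = 198675 + (308*(-40) - 152) = 198675 + (-12320 - 152) = 198675 - 12472 = 186203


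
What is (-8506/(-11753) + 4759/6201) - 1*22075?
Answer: -1608725114242/72880353 ≈ -22074.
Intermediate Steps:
(-8506/(-11753) + 4759/6201) - 1*22075 = (-8506*(-1/11753) + 4759*(1/6201)) - 22075 = (8506/11753 + 4759/6201) - 22075 = 108678233/72880353 - 22075 = -1608725114242/72880353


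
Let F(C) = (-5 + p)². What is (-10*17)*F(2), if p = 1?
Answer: -2720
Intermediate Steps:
F(C) = 16 (F(C) = (-5 + 1)² = (-4)² = 16)
(-10*17)*F(2) = -10*17*16 = -170*16 = -2720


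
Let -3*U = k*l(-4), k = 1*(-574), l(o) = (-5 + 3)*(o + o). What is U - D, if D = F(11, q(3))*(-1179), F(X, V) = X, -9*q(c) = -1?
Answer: 48091/3 ≈ 16030.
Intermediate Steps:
l(o) = -4*o
q(c) = ⅑ (q(c) = -⅑*(-1) = ⅑)
k = -574
D = -12969 (D = 11*(-1179) = -12969)
U = 9184/3 (U = -(-574)*(-4*(-4))/3 = -(-574)*16/3 = -⅓*(-9184) = 9184/3 ≈ 3061.3)
U - D = 9184/3 - 1*(-12969) = 9184/3 + 12969 = 48091/3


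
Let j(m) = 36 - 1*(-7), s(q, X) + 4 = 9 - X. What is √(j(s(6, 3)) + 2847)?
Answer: 17*√10 ≈ 53.759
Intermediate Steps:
s(q, X) = 5 - X (s(q, X) = -4 + (9 - X) = 5 - X)
j(m) = 43 (j(m) = 36 + 7 = 43)
√(j(s(6, 3)) + 2847) = √(43 + 2847) = √2890 = 17*√10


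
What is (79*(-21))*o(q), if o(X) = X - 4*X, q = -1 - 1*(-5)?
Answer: 19908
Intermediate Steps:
q = 4 (q = -1 + 5 = 4)
o(X) = -3*X
(79*(-21))*o(q) = (79*(-21))*(-3*4) = -1659*(-12) = 19908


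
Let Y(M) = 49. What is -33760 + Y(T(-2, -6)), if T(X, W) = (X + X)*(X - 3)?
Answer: -33711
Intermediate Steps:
T(X, W) = 2*X*(-3 + X) (T(X, W) = (2*X)*(-3 + X) = 2*X*(-3 + X))
-33760 + Y(T(-2, -6)) = -33760 + 49 = -33711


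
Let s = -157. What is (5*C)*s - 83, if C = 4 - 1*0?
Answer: -3223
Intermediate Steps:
C = 4 (C = 4 + 0 = 4)
(5*C)*s - 83 = (5*4)*(-157) - 83 = 20*(-157) - 83 = -3140 - 83 = -3223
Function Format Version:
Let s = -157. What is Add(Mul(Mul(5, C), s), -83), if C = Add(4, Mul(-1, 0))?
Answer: -3223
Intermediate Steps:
C = 4 (C = Add(4, 0) = 4)
Add(Mul(Mul(5, C), s), -83) = Add(Mul(Mul(5, 4), -157), -83) = Add(Mul(20, -157), -83) = Add(-3140, -83) = -3223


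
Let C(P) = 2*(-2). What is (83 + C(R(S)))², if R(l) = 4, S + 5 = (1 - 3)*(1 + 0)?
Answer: 6241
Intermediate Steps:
S = -7 (S = -5 + (1 - 3)*(1 + 0) = -5 - 2*1 = -5 - 2 = -7)
C(P) = -4
(83 + C(R(S)))² = (83 - 4)² = 79² = 6241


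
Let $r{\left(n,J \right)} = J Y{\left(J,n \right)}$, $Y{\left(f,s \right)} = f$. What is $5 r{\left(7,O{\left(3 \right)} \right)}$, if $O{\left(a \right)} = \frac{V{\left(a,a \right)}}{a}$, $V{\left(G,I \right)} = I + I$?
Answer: $20$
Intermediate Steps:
$V{\left(G,I \right)} = 2 I$
$O{\left(a \right)} = 2$ ($O{\left(a \right)} = \frac{2 a}{a} = 2$)
$r{\left(n,J \right)} = J^{2}$ ($r{\left(n,J \right)} = J J = J^{2}$)
$5 r{\left(7,O{\left(3 \right)} \right)} = 5 \cdot 2^{2} = 5 \cdot 4 = 20$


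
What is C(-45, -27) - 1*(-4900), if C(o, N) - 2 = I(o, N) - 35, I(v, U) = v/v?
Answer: 4868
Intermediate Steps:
I(v, U) = 1
C(o, N) = -32 (C(o, N) = 2 + (1 - 35) = 2 - 34 = -32)
C(-45, -27) - 1*(-4900) = -32 - 1*(-4900) = -32 + 4900 = 4868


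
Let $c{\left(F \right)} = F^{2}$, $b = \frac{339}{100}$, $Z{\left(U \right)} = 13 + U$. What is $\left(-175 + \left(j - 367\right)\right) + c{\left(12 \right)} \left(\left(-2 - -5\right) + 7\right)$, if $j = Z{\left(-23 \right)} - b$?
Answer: $\frac{88461}{100} \approx 884.61$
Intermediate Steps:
$b = \frac{339}{100}$ ($b = 339 \cdot \frac{1}{100} = \frac{339}{100} \approx 3.39$)
$j = - \frac{1339}{100}$ ($j = \left(13 - 23\right) - \frac{339}{100} = -10 - \frac{339}{100} = - \frac{1339}{100} \approx -13.39$)
$\left(-175 + \left(j - 367\right)\right) + c{\left(12 \right)} \left(\left(-2 - -5\right) + 7\right) = \left(-175 - \frac{38039}{100}\right) + 12^{2} \left(\left(-2 - -5\right) + 7\right) = \left(-175 - \frac{38039}{100}\right) + 144 \left(\left(-2 + 5\right) + 7\right) = - \frac{55539}{100} + 144 \left(3 + 7\right) = - \frac{55539}{100} + 144 \cdot 10 = - \frac{55539}{100} + 1440 = \frac{88461}{100}$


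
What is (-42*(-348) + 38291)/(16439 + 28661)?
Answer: 52907/45100 ≈ 1.1731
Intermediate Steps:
(-42*(-348) + 38291)/(16439 + 28661) = (14616 + 38291)/45100 = 52907*(1/45100) = 52907/45100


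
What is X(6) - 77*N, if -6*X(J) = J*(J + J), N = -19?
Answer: 1451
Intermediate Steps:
X(J) = -J²/3 (X(J) = -J*(J + J)/6 = -J*2*J/6 = -J²/3)
X(6) - 77*N = -⅓*6² - 77*(-19) = -⅓*36 + 1463 = -12 + 1463 = 1451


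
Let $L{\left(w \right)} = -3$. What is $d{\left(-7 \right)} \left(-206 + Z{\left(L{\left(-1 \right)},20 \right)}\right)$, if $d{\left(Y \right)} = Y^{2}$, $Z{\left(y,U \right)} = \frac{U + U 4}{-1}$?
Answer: $-14994$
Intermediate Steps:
$Z{\left(y,U \right)} = - 5 U$ ($Z{\left(y,U \right)} = \left(U + 4 U\right) \left(-1\right) = 5 U \left(-1\right) = - 5 U$)
$d{\left(-7 \right)} \left(-206 + Z{\left(L{\left(-1 \right)},20 \right)}\right) = \left(-7\right)^{2} \left(-206 - 100\right) = 49 \left(-206 - 100\right) = 49 \left(-306\right) = -14994$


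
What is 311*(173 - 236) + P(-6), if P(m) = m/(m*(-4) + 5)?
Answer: -568203/29 ≈ -19593.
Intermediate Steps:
P(m) = m/(5 - 4*m) (P(m) = m/(-4*m + 5) = m/(5 - 4*m))
311*(173 - 236) + P(-6) = 311*(173 - 236) - 1*(-6)/(-5 + 4*(-6)) = 311*(-63) - 1*(-6)/(-5 - 24) = -19593 - 1*(-6)/(-29) = -19593 - 1*(-6)*(-1/29) = -19593 - 6/29 = -568203/29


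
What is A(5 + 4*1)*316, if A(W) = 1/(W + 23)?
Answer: 79/8 ≈ 9.8750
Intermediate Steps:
A(W) = 1/(23 + W)
A(5 + 4*1)*316 = 316/(23 + (5 + 4*1)) = 316/(23 + (5 + 4)) = 316/(23 + 9) = 316/32 = (1/32)*316 = 79/8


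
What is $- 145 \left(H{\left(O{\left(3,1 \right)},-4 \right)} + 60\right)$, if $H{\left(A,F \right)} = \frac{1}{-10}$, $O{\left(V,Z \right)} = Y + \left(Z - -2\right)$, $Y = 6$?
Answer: $- \frac{17371}{2} \approx -8685.5$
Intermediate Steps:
$O{\left(V,Z \right)} = 8 + Z$ ($O{\left(V,Z \right)} = 6 + \left(Z - -2\right) = 6 + \left(Z + 2\right) = 6 + \left(2 + Z\right) = 8 + Z$)
$H{\left(A,F \right)} = - \frac{1}{10}$
$- 145 \left(H{\left(O{\left(3,1 \right)},-4 \right)} + 60\right) = - 145 \left(- \frac{1}{10} + 60\right) = \left(-145\right) \frac{599}{10} = - \frac{17371}{2}$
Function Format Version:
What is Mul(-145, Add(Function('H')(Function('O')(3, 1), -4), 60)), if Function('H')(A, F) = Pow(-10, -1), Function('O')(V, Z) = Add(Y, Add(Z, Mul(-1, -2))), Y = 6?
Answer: Rational(-17371, 2) ≈ -8685.5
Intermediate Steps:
Function('O')(V, Z) = Add(8, Z) (Function('O')(V, Z) = Add(6, Add(Z, Mul(-1, -2))) = Add(6, Add(Z, 2)) = Add(6, Add(2, Z)) = Add(8, Z))
Function('H')(A, F) = Rational(-1, 10)
Mul(-145, Add(Function('H')(Function('O')(3, 1), -4), 60)) = Mul(-145, Add(Rational(-1, 10), 60)) = Mul(-145, Rational(599, 10)) = Rational(-17371, 2)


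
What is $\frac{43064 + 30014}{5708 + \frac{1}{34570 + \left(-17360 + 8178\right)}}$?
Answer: $\frac{1855304264}{144914705} \approx 12.803$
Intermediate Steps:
$\frac{43064 + 30014}{5708 + \frac{1}{34570 + \left(-17360 + 8178\right)}} = \frac{73078}{5708 + \frac{1}{34570 - 9182}} = \frac{73078}{5708 + \frac{1}{25388}} = \frac{73078}{\frac{144914705}{25388}} = 73078 \cdot \frac{25388}{144914705} = \frac{1855304264}{144914705}$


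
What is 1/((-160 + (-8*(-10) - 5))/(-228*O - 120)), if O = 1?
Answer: 348/85 ≈ 4.0941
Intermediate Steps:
1/((-160 + (-8*(-10) - 5))/(-228*O - 120)) = 1/((-160 + (-8*(-10) - 5))/(-228*1 - 120)) = 1/((-160 + (80 - 5))/(-228 - 120)) = 1/((-160 + 75)/(-348)) = 1/(-85*(-1/348)) = 1/(85/348) = 348/85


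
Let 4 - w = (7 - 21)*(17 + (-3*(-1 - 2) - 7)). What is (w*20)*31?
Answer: 167400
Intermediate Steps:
w = 270 (w = 4 - (7 - 21)*(17 + (-3*(-1 - 2) - 7)) = 4 - (-14)*(17 + (-3*(-3) - 7)) = 4 - (-14)*(17 + (9 - 7)) = 4 - (-14)*(17 + 2) = 4 - (-14)*19 = 4 - 1*(-266) = 4 + 266 = 270)
(w*20)*31 = (270*20)*31 = 5400*31 = 167400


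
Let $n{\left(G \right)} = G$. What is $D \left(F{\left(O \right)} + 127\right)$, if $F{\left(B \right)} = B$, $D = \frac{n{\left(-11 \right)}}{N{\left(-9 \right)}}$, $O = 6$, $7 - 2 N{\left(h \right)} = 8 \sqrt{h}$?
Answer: $- \frac{20482}{625} - \frac{70224 i}{625} \approx -32.771 - 112.36 i$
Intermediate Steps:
$N{\left(h \right)} = \frac{7}{2} - 4 \sqrt{h}$ ($N{\left(h \right)} = \frac{7}{2} - \frac{8 \sqrt{h}}{2} = \frac{7}{2} - 4 \sqrt{h}$)
$D = - \frac{44 \left(\frac{7}{2} + 12 i\right)}{625}$ ($D = - \frac{11}{\frac{7}{2} - 4 \sqrt{-9}} = - \frac{11}{\frac{7}{2} - 4 \cdot 3 i} = - \frac{11}{\frac{7}{2} - 12 i} = - 11 \frac{4 \left(\frac{7}{2} + 12 i\right)}{625} = - \frac{44 \left(\frac{7}{2} + 12 i\right)}{625} \approx -0.2464 - 0.8448 i$)
$D \left(F{\left(O \right)} + 127\right) = \left(- \frac{154}{625} - \frac{528 i}{625}\right) \left(6 + 127\right) = \left(- \frac{154}{625} - \frac{528 i}{625}\right) 133 = - \frac{20482}{625} - \frac{70224 i}{625}$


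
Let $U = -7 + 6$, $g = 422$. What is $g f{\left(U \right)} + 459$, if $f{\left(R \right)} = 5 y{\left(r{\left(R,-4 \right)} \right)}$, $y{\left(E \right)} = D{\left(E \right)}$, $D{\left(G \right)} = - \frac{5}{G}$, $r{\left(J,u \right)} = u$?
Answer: $\frac{6193}{2} \approx 3096.5$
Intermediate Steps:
$U = -1$
$y{\left(E \right)} = - \frac{5}{E}$
$f{\left(R \right)} = \frac{25}{4}$ ($f{\left(R \right)} = 5 \left(- \frac{5}{-4}\right) = 5 \left(\left(-5\right) \left(- \frac{1}{4}\right)\right) = 5 \cdot \frac{5}{4} = \frac{25}{4}$)
$g f{\left(U \right)} + 459 = 422 \cdot \frac{25}{4} + 459 = \frac{5275}{2} + 459 = \frac{6193}{2}$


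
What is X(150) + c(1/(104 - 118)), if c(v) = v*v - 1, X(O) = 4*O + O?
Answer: 146805/196 ≈ 749.00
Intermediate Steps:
X(O) = 5*O
c(v) = -1 + v² (c(v) = v² - 1 = -1 + v²)
X(150) + c(1/(104 - 118)) = 5*150 + (-1 + (1/(104 - 118))²) = 750 + (-1 + (1/(-14))²) = 750 + (-1 + (-1/14)²) = 750 + (-1 + 1/196) = 750 - 195/196 = 146805/196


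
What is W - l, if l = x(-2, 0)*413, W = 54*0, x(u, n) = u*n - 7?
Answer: 2891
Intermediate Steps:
x(u, n) = -7 + n*u (x(u, n) = n*u - 7 = -7 + n*u)
W = 0
l = -2891 (l = (-7 + 0*(-2))*413 = (-7 + 0)*413 = -7*413 = -2891)
W - l = 0 - 1*(-2891) = 0 + 2891 = 2891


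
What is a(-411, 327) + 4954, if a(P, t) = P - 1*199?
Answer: 4344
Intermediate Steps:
a(P, t) = -199 + P (a(P, t) = P - 199 = -199 + P)
a(-411, 327) + 4954 = (-199 - 411) + 4954 = -610 + 4954 = 4344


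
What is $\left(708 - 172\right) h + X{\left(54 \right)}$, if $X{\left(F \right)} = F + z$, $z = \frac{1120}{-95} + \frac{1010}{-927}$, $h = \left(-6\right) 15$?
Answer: $- \frac{848926856}{17613} \approx -48199.0$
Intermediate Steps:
$h = -90$
$z = - \frac{226838}{17613}$ ($z = 1120 \left(- \frac{1}{95}\right) + 1010 \left(- \frac{1}{927}\right) = - \frac{224}{19} - \frac{1010}{927} = - \frac{226838}{17613} \approx -12.879$)
$X{\left(F \right)} = - \frac{226838}{17613} + F$ ($X{\left(F \right)} = F - \frac{226838}{17613} = - \frac{226838}{17613} + F$)
$\left(708 - 172\right) h + X{\left(54 \right)} = \left(708 - 172\right) \left(-90\right) + \left(- \frac{226838}{17613} + 54\right) = 536 \left(-90\right) + \frac{724264}{17613} = -48240 + \frac{724264}{17613} = - \frac{848926856}{17613}$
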